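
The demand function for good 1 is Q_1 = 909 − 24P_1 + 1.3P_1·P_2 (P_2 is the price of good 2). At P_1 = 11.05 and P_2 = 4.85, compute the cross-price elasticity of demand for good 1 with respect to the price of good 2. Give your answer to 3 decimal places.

At P_1 = 11.05 and P_2 = 4.85: Q_1 = 713.470.
∂Q_1/∂P_2 = 1.3P_1 = 1.3(11.05) = 14.3650.
ε = (∂Q_1/∂P_2)(P_2/Q_1) = 14.3650 × (4.85/713.470) ≈ 0.098.

0.098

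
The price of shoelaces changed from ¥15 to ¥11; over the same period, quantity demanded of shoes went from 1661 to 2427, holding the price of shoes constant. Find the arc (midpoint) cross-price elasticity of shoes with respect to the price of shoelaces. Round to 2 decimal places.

ΔQ_A = 2427 − 1661 = 766; ΔP_B = 11 − 15 = -4.
Midpoints: Q̄_A = 2044.0, P̄_B = 13.00.
ε = (ΔQ_A/Q̄_A)/(ΔP_B/P̄_B) = (766/2044.0)/(-4/13.00) ≈ -1.22.
ε < 0: shoes and shoelaces are complements.

-1.22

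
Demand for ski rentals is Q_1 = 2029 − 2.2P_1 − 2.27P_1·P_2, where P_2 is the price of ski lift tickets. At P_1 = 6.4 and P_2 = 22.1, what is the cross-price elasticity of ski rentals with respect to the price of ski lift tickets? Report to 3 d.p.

-0.190

At P_1 = 6.4 and P_2 = 22.1: Q_1 = 1693.851.
∂Q_1/∂P_2 = -2.27P_1 = -2.27(6.4) = -14.5280.
ε = (∂Q_1/∂P_2)(P_2/Q_1) = -14.5280 × (22.1/1693.851) ≈ -0.190.
ε < 0: complements.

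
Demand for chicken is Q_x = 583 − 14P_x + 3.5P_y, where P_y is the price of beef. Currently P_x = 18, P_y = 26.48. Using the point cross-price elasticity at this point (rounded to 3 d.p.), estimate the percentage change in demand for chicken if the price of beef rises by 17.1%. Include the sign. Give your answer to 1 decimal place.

At P_x = 18, P_y = 26.48: Q_x = 423.68.
∂Q_x/∂P_y = 3.5.
ε = (∂Q_x/∂P_y)(P_y/Q_x) = 3.5000 × 26.48/423.68 ≈ 0.219.
%ΔQ_x ≈ ε × %ΔP_y = 0.219 × (17.1%) = 3.7%.

3.7%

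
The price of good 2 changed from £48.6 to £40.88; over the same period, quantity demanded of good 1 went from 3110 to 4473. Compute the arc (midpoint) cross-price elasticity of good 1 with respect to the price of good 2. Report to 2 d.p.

-2.08

ΔQ_1 = 4473 − 3110 = 1363; ΔP_2 = 40.88 − 48.6 = -7.72.
Midpoints: Q̄_1 = 3791.5, P̄_2 = 44.74.
ε = (ΔQ_1/Q̄_1)/(ΔP_2/P̄_2) = (1363/3791.5)/(-7.72/44.74) ≈ -2.08.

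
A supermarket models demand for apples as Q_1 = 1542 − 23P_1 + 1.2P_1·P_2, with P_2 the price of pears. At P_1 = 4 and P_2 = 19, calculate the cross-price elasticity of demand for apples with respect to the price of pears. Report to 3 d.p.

At P_1 = 4 and P_2 = 19: Q_1 = 1541.2.
∂Q_1/∂P_2 = 1.2P_1 = 1.2(4) = 4.8000.
ε = (∂Q_1/∂P_2)(P_2/Q_1) = 4.8000 × (19/1541.2) ≈ 0.059.

0.059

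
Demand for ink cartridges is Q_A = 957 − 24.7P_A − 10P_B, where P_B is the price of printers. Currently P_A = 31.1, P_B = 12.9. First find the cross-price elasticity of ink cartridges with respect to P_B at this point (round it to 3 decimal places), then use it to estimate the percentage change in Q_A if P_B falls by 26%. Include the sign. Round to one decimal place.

At P_A = 31.1, P_B = 12.9: Q_A = 59.83.
∂Q_A/∂P_B = -10.
ε = (∂Q_A/∂P_B)(P_B/Q_A) = -10.0000 × 12.9/59.83 ≈ -2.156.
%ΔQ_A ≈ ε × %ΔP_B = -2.156 × (-26%) = 56.1%.

56.1%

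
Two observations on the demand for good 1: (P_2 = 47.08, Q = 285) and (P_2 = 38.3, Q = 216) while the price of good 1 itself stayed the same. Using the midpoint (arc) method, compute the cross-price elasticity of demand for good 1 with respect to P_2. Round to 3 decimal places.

1.339

ΔQ_1 = 216 − 285 = -69; ΔP_2 = 38.3 − 47.08 = -8.78.
Midpoints: Q̄_1 = 250.5, P̄_2 = 42.69.
ε = (ΔQ_1/Q̄_1)/(ΔP_2/P̄_2) = (-69/250.5)/(-8.78/42.69) ≈ 1.339.
ε > 0: good 1 and good 2 are substitutes.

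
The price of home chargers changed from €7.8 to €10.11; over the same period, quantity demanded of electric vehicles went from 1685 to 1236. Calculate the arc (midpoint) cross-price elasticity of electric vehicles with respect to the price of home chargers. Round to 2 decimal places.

ΔQ_A = 1236 − 1685 = -449; ΔP_B = 10.11 − 7.8 = 2.31.
Midpoints: Q̄_A = 1460.5, P̄_B = 8.96.
ε = (ΔQ_A/Q̄_A)/(ΔP_B/P̄_B) = (-449/1460.5)/(2.31/8.96) ≈ -1.19.

-1.19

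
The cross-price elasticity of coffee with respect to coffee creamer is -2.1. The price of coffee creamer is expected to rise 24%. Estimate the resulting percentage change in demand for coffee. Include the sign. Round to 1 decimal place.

%ΔQ ≈ ε × %ΔP of coffee creamer = -2.1 × (24%) = -50.4%.
Demand for coffee falls by about 50.4%.

-50.4%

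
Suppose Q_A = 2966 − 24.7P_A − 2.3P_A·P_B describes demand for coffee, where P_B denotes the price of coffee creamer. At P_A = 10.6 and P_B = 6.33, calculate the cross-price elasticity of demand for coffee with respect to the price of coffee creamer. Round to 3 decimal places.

-0.061

At P_A = 10.6 and P_B = 6.33: Q_A = 2549.855.
∂Q_A/∂P_B = -2.3P_A = -2.3(10.6) = -24.3800.
ε = (∂Q_A/∂P_B)(P_B/Q_A) = -24.3800 × (6.33/2549.855) ≈ -0.061.
ε < 0: complements.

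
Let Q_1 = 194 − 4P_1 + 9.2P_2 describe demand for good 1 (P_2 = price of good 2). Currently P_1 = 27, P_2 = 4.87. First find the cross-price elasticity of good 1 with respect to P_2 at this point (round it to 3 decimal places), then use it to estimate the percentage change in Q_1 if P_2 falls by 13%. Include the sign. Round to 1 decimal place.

At P_1 = 27, P_2 = 4.87: Q_1 = 130.804.
∂Q_1/∂P_2 = 9.2.
ε = (∂Q_1/∂P_2)(P_2/Q_1) = 9.2000 × 4.87/130.804 ≈ 0.343.
%ΔQ_1 ≈ ε × %ΔP_2 = 0.343 × (-13%) = -4.5%.

-4.5%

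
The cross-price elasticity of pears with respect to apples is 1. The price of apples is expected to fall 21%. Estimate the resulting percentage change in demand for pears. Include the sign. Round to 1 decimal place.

%ΔQ ≈ ε × %ΔP of apples = 1 × (-21%) = -21.0%.

-21.0%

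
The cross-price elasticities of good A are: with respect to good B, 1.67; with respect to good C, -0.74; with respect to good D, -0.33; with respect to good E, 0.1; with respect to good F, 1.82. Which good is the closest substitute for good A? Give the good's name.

Substitutes have ε > 0. Among the positive values, 1.82 (good F) is largest.

good F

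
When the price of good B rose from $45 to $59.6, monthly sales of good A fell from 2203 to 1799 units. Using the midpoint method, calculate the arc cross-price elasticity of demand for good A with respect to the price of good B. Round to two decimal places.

-0.72

ΔQ_A = 1799 − 2203 = -404; ΔP_B = 59.6 − 45 = 14.6.
Midpoints: Q̄_A = 2001.0, P̄_B = 52.30.
ε = (ΔQ_A/Q̄_A)/(ΔP_B/P̄_B) = (-404/2001.0)/(14.6/52.30) ≈ -0.72.
ε < 0: good A and good B are complements.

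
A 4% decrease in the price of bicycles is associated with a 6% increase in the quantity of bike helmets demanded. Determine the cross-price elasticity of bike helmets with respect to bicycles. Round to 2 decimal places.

ε = (%ΔQ of bike helmets) / (%ΔP of bicycles) = (6%) / (-4%) ≈ -1.50.
Negative cross-price elasticity: complements.

-1.50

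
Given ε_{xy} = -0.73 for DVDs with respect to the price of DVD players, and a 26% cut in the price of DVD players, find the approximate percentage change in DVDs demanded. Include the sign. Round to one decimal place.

%ΔQ ≈ ε × %ΔP of DVD players = -0.73 × (-26%) = 19.0%.

19.0%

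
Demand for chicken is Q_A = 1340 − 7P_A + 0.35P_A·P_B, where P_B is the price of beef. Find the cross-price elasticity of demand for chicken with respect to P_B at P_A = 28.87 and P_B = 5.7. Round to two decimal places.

0.05

At P_A = 28.87 and P_B = 5.7: Q_A = 1195.506.
∂Q_A/∂P_B = 0.35P_A = 0.35(28.87) = 10.1045.
ε = (∂Q_A/∂P_B)(P_B/Q_A) = 10.1045 × (5.7/1195.506) ≈ 0.05.
ε > 0: substitutes.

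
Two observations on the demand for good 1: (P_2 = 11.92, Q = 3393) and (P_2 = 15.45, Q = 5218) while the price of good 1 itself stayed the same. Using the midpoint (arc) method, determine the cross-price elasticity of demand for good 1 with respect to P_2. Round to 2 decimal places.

1.64

ΔQ_1 = 5218 − 3393 = 1825; ΔP_2 = 15.45 − 11.92 = 3.53.
Midpoints: Q̄_1 = 4305.5, P̄_2 = 13.68.
ε = (ΔQ_1/Q̄_1)/(ΔP_2/P̄_2) = (1825/4305.5)/(3.53/13.68) ≈ 1.64.
ε > 0: good 1 and good 2 are substitutes.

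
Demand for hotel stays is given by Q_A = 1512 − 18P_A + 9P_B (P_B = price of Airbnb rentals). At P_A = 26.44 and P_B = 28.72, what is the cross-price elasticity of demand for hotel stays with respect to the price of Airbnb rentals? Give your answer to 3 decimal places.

0.200

At P_A = 26.44 and P_B = 28.72: Q_A = 1294.56.
∂Q_A/∂P_B = 9.
ε = (∂Q_A/∂P_B)(P_B/Q_A) = 9 × (28.72/1294.56) ≈ 0.200.
Since ε > 0, hotel stays and Airbnb rentals are substitutes.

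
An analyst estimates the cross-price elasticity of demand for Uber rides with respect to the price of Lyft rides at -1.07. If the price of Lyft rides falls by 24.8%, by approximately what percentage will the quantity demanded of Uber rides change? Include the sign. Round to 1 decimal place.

%ΔQ ≈ ε × %ΔP of Lyft rides = -1.07 × (-24.8%) = 26.5%.

26.5%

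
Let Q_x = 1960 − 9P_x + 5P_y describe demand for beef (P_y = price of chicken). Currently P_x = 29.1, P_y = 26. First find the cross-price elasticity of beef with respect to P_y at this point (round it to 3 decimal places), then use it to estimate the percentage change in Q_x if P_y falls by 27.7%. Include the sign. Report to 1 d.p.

At P_x = 29.1, P_y = 26: Q_x = 1828.1.
∂Q_x/∂P_y = 5.
ε = (∂Q_x/∂P_y)(P_y/Q_x) = 5.0000 × 26/1828.1 ≈ 0.071.
%ΔQ_x ≈ ε × %ΔP_y = 0.071 × (-27.7%) = -2.0%.

-2.0%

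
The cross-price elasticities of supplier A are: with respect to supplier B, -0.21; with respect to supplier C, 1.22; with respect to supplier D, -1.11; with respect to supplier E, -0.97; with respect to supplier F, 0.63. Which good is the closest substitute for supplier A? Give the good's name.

supplier C

Substitutes have ε > 0. Among the positive values, 1.22 (supplier C) is largest.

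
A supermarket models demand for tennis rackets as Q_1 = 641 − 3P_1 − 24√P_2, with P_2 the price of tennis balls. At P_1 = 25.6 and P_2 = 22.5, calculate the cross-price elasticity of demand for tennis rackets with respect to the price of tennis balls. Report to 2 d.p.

At P_1 = 25.6 and P_2 = 22.5: Q_1 = 450.358.
∂Q_1/∂P_2 = -24/(2√P_2) = -24/(2√22.5) = -2.5298.
ε = (∂Q_1/∂P_2)(P_2/Q_1) = -2.5298 × (22.5/450.358) ≈ -0.13.
ε < 0: complements.

-0.13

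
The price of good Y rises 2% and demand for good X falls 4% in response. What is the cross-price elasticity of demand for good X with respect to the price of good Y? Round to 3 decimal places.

ε = (%ΔQ of good X) / (%ΔP of good Y) = (-4%) / (2%) ≈ -2.000.
Negative cross-price elasticity: complements.

-2.000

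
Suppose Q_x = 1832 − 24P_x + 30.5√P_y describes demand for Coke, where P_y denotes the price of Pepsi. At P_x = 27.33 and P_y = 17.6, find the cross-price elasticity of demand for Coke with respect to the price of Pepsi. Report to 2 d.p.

At P_x = 27.33 and P_y = 17.6: Q_x = 1304.035.
∂Q_x/∂P_y = 30.5/(2√P_y) = 30.5/(2√17.6) = 3.6351.
ε = (∂Q_x/∂P_y)(P_y/Q_x) = 3.6351 × (17.6/1304.035) ≈ 0.05.

0.05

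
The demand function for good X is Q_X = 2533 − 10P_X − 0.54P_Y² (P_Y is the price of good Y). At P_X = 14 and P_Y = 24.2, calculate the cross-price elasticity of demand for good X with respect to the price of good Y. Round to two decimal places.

-0.30

At P_X = 14 and P_Y = 24.2: Q_X = 2076.754.
∂Q_X/∂P_Y = -1.08P_Y = -1.08(24.2) = -26.1360.
ε = (∂Q_X/∂P_Y)(P_Y/Q_X) = -26.1360 × (24.2/2076.754) ≈ -0.30.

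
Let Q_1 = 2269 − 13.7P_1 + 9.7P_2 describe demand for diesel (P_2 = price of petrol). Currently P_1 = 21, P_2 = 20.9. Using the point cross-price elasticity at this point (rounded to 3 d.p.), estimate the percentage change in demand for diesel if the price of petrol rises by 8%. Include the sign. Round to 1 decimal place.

At P_1 = 21, P_2 = 20.9: Q_1 = 2184.03.
∂Q_1/∂P_2 = 9.7.
ε = (∂Q_1/∂P_2)(P_2/Q_1) = 9.7000 × 20.9/2184.03 ≈ 0.093.
%ΔQ_1 ≈ ε × %ΔP_2 = 0.093 × (8%) = 0.7%.

0.7%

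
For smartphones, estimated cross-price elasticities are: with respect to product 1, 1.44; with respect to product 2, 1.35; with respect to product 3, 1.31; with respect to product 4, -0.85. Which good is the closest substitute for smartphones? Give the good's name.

Substitutes have ε > 0. Among the positive values, 1.44 (product 1) is largest.

product 1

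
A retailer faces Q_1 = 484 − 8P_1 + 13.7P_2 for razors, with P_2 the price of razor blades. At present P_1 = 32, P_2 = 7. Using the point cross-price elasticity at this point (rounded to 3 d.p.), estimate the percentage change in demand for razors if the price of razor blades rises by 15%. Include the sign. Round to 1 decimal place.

At P_1 = 32, P_2 = 7: Q_1 = 323.9.
∂Q_1/∂P_2 = 13.7.
ε = (∂Q_1/∂P_2)(P_2/Q_1) = 13.7000 × 7/323.9 ≈ 0.296.
%ΔQ_1 ≈ ε × %ΔP_2 = 0.296 × (15%) = 4.4%.

4.4%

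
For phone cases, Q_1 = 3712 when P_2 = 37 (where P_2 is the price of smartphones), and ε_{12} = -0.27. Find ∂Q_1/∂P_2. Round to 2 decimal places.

ε = (∂Q_1/∂P_2)·(P_2/Q_1) ⇒ ∂Q_1/∂P_2 = ε·Q_1/P_2 = -0.27 × 3712/37 ≈ -27.09.

-27.09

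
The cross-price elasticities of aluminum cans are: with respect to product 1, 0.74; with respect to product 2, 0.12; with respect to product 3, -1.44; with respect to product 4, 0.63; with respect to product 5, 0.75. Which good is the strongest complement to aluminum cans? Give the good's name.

product 3

Complements have ε < 0. The most negative value is -1.44 (product 3).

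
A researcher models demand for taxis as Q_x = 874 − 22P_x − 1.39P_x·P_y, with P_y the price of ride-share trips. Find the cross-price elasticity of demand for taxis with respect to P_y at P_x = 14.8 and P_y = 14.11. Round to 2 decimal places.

-1.12

At P_x = 14.8 and P_y = 14.11: Q_x = 258.129.
∂Q_x/∂P_y = -1.39P_x = -1.39(14.8) = -20.5720.
ε = (∂Q_x/∂P_y)(P_y/Q_x) = -20.5720 × (14.11/258.129) ≈ -1.12.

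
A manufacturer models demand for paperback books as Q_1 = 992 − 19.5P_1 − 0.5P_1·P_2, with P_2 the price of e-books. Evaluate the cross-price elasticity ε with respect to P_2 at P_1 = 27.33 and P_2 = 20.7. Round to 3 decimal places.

-1.605

At P_1 = 27.33 and P_2 = 20.7: Q_1 = 176.200.
∂Q_1/∂P_2 = -0.5P_1 = -0.5(27.33) = -13.6650.
ε = (∂Q_1/∂P_2)(P_2/Q_1) = -13.6650 × (20.7/176.200) ≈ -1.605.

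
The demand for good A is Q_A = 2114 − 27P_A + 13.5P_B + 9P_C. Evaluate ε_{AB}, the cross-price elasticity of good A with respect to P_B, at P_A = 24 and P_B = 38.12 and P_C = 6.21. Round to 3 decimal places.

0.253

At P_A = 24 and P_B = 38.12 and P_C = 6.21: Q_A = 2036.51.
∂Q_A/∂P_B = 13.5.
ε = (∂Q_A/∂P_B)(P_B/Q_A) = 13.5 × (38.12/2036.51) ≈ 0.253.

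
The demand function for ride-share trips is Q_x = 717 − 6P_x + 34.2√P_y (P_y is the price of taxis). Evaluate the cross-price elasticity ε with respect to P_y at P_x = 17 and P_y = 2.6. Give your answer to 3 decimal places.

At P_x = 17 and P_y = 2.6: Q_x = 670.146.
∂Q_x/∂P_y = 34.2/(2√P_y) = 34.2/(2√2.6) = 10.6050.
ε = (∂Q_x/∂P_y)(P_y/Q_x) = 10.6050 × (2.6/670.146) ≈ 0.041.

0.041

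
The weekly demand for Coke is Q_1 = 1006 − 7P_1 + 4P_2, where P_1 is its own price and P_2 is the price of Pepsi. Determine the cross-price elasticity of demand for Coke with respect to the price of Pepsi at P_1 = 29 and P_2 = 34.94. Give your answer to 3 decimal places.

0.148

At P_1 = 29 and P_2 = 34.94: Q_1 = 942.76.
∂Q_1/∂P_2 = 4.
ε = (∂Q_1/∂P_2)(P_2/Q_1) = 4 × (34.94/942.76) ≈ 0.148.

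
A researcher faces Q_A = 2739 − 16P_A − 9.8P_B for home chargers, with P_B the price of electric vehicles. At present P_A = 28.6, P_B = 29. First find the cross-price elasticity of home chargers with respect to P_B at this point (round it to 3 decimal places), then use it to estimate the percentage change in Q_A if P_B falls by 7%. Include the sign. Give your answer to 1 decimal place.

At P_A = 28.6, P_B = 29: Q_A = 1997.2.
∂Q_A/∂P_B = -9.8.
ε = (∂Q_A/∂P_B)(P_B/Q_A) = -9.8000 × 29/1997.2 ≈ -0.142.
%ΔQ_A ≈ ε × %ΔP_B = -0.142 × (-7%) = 1.0%.

1.0%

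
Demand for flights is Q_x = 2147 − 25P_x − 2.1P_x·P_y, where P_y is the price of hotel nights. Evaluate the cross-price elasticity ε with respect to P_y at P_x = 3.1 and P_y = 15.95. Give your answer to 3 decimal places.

At P_x = 3.1 and P_y = 15.95: Q_x = 1965.666.
∂Q_x/∂P_y = -2.1P_x = -2.1(3.1) = -6.5100.
ε = (∂Q_x/∂P_y)(P_y/Q_x) = -6.5100 × (15.95/1965.666) ≈ -0.053.
ε < 0: complements.

-0.053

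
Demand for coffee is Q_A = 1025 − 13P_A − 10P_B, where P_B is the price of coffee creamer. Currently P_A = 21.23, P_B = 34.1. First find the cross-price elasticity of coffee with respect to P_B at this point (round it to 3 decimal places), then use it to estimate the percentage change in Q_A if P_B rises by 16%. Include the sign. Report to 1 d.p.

At P_A = 21.23, P_B = 34.1: Q_A = 408.01.
∂Q_A/∂P_B = -10.
ε = (∂Q_A/∂P_B)(P_B/Q_A) = -10.0000 × 34.1/408.01 ≈ -0.836.
%ΔQ_A ≈ ε × %ΔP_B = -0.836 × (16%) = -13.4%.

-13.4%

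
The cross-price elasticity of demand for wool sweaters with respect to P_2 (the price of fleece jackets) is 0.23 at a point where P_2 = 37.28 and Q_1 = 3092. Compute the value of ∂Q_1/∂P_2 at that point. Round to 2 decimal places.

ε = (∂Q_1/∂P_2)·(P_2/Q_1) ⇒ ∂Q_1/∂P_2 = ε·Q_1/P_2 = 0.23 × 3092/37.28 ≈ 19.08.

19.08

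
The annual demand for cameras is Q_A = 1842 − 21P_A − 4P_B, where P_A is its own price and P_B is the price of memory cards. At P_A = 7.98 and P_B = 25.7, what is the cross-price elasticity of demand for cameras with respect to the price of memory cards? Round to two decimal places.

At P_A = 7.98 and P_B = 25.7: Q_A = 1571.62.
∂Q_A/∂P_B = -4.
ε = (∂Q_A/∂P_B)(P_B/Q_A) = -4 × (25.7/1571.62) ≈ -0.07.

-0.07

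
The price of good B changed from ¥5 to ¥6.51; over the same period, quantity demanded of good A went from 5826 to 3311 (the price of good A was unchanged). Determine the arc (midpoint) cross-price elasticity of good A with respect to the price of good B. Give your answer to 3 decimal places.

-2.098

ΔQ_A = 3311 − 5826 = -2515; ΔP_B = 6.51 − 5 = 1.51.
Midpoints: Q̄_A = 4568.5, P̄_B = 5.75.
ε = (ΔQ_A/Q̄_A)/(ΔP_B/P̄_B) = (-2515/4568.5)/(1.51/5.75) ≈ -2.098.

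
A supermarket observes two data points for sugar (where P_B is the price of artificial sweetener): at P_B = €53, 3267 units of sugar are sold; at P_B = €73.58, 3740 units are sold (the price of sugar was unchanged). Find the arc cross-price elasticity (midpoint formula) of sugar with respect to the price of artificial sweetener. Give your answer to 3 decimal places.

ΔQ_A = 3740 − 3267 = 473; ΔP_B = 73.58 − 53 = 20.58.
Midpoints: Q̄_A = 3503.5, P̄_B = 63.29.
ε = (ΔQ_A/Q̄_A)/(ΔP_B/P̄_B) = (473/3503.5)/(20.58/63.29) ≈ 0.415.

0.415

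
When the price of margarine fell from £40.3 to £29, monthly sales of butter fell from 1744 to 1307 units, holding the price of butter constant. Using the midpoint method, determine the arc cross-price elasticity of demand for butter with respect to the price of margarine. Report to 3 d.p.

ΔQ_A = 1307 − 1744 = -437; ΔP_B = 29 − 40.3 = -11.3.
Midpoints: Q̄_A = 1525.5, P̄_B = 34.65.
ε = (ΔQ_A/Q̄_A)/(ΔP_B/P̄_B) = (-437/1525.5)/(-11.3/34.65) ≈ 0.878.
ε > 0: butter and margarine are substitutes.

0.878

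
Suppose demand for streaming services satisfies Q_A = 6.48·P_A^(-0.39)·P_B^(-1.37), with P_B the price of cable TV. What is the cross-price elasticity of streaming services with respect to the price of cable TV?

In a log-linear (constant-elasticity) demand function, the coefficient on the exponent of P_B is the cross-price elasticity.
ε = -1.37. Negative, so streaming services and cable TV are complements.

-1.37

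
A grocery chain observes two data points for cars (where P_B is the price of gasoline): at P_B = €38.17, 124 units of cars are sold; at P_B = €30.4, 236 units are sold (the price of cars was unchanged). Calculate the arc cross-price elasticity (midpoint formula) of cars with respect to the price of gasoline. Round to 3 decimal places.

-2.746

ΔQ_A = 236 − 124 = 112; ΔP_B = 30.4 − 38.17 = -7.77.
Midpoints: Q̄_A = 180.0, P̄_B = 34.28.
ε = (ΔQ_A/Q̄_A)/(ΔP_B/P̄_B) = (112/180.0)/(-7.77/34.28) ≈ -2.746.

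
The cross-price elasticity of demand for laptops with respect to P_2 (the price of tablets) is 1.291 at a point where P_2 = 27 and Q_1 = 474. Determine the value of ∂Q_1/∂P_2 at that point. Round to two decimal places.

ε = (∂Q_1/∂P_2)·(P_2/Q_1) ⇒ ∂Q_1/∂P_2 = ε·Q_1/P_2 = 1.291 × 474/27 ≈ 22.66.

22.66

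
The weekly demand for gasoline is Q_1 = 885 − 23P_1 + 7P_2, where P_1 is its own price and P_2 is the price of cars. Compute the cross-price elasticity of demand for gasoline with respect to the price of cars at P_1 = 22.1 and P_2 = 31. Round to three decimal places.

At P_1 = 22.1 and P_2 = 31: Q_1 = 593.7.
∂Q_1/∂P_2 = 7.
ε = (∂Q_1/∂P_2)(P_2/Q_1) = 7 × (31/593.7) ≈ 0.366.
Since ε > 0, gasoline and cars are substitutes.

0.366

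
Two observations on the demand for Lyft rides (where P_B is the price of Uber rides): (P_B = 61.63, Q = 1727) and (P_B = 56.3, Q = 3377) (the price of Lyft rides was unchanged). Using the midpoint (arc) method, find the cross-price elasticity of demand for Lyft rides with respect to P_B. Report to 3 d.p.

ΔQ_A = 3377 − 1727 = 1650; ΔP_B = 56.3 − 61.63 = -5.33.
Midpoints: Q̄_A = 2552.0, P̄_B = 58.97.
ε = (ΔQ_A/Q̄_A)/(ΔP_B/P̄_B) = (1650/2552.0)/(-5.33/58.97) ≈ -7.153.

-7.153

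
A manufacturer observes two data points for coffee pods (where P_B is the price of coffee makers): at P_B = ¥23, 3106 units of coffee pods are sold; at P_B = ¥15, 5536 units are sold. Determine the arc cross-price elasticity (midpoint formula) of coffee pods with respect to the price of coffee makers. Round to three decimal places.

ΔQ_A = 5536 − 3106 = 2430; ΔP_B = 15 − 23 = -8.
Midpoints: Q̄_A = 4321.0, P̄_B = 19.00.
ε = (ΔQ_A/Q̄_A)/(ΔP_B/P̄_B) = (2430/4321.0)/(-8/19.00) ≈ -1.336.

-1.336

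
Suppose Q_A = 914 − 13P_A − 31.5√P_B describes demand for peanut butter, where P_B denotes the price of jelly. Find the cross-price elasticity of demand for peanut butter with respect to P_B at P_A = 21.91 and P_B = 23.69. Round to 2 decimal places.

-0.16

At P_A = 21.91 and P_B = 23.69: Q_A = 475.852.
∂Q_A/∂P_B = -31.5/(2√P_B) = -31.5/(2√23.69) = -3.2359.
ε = (∂Q_A/∂P_B)(P_B/Q_A) = -3.2359 × (23.69/475.852) ≈ -0.16.
ε < 0: complements.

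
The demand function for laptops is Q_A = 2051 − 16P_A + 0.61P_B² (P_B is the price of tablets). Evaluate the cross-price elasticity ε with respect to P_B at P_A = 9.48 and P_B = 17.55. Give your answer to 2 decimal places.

At P_A = 9.48 and P_B = 17.55: Q_A = 2087.202.
∂Q_A/∂P_B = 1.22P_B = 1.22(17.55) = 21.4110.
ε = (∂Q_A/∂P_B)(P_B/Q_A) = 21.4110 × (17.55/2087.202) ≈ 0.18.
ε > 0: substitutes.

0.18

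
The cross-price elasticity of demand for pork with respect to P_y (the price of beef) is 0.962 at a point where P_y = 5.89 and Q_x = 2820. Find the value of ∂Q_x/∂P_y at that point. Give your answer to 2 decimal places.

ε = (∂Q_x/∂P_y)·(P_y/Q_x) ⇒ ∂Q_x/∂P_y = ε·Q_x/P_y = 0.962 × 2820/5.89 ≈ 460.58.

460.58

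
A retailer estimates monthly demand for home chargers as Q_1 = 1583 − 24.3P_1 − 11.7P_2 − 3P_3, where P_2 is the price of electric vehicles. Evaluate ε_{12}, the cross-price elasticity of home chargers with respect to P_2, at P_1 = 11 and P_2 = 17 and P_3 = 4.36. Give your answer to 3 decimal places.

At P_1 = 11 and P_2 = 17 and P_3 = 4.36: Q_1 = 1103.72.
∂Q_1/∂P_2 = -11.7.
ε = (∂Q_1/∂P_2)(P_2/Q_1) = -11.7 × (17/1103.72) ≈ -0.180.

-0.180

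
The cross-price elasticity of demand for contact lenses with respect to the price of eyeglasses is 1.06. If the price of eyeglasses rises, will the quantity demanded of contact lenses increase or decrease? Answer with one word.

ε > 0 and the price of eyeglasses rises, so the quantity of contact lenses moves in the same direction: it increases.

increase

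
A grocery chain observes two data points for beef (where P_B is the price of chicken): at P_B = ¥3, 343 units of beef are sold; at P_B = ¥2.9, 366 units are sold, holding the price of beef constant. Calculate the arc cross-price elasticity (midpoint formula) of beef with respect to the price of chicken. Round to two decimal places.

-1.91

ΔQ_A = 366 − 343 = 23; ΔP_B = 2.9 − 3 = -0.1.
Midpoints: Q̄_A = 354.5, P̄_B = 2.95.
ε = (ΔQ_A/Q̄_A)/(ΔP_B/P̄_B) = (23/354.5)/(-0.1/2.95) ≈ -1.91.
ε < 0: beef and chicken are complements.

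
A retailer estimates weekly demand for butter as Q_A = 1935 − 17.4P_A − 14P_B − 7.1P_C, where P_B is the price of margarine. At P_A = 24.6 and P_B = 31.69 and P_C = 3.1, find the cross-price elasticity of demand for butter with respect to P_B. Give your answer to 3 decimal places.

-0.426

At P_A = 24.6 and P_B = 31.69 and P_C = 3.1: Q_A = 1041.29.
∂Q_A/∂P_B = -14.
ε = (∂Q_A/∂P_B)(P_B/Q_A) = -14 × (31.69/1041.29) ≈ -0.426.
Since ε < 0, butter and margarine are complements.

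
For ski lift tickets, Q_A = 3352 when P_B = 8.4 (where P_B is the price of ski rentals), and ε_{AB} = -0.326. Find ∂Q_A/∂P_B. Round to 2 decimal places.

-130.09

ε = (∂Q_A/∂P_B)·(P_B/Q_A) ⇒ ∂Q_A/∂P_B = ε·Q_A/P_B = -0.326 × 3352/8.4 ≈ -130.09.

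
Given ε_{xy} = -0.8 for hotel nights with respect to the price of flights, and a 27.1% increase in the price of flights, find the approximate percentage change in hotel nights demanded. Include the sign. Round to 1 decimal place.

-21.7%

%ΔQ ≈ ε × %ΔP of flights = -0.8 × (27.1%) = -21.7%.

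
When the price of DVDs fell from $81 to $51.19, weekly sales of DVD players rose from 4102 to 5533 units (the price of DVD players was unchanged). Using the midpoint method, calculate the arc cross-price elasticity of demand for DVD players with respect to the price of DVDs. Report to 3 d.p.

-0.659

ΔQ_A = 5533 − 4102 = 1431; ΔP_B = 51.19 − 81 = -29.81.
Midpoints: Q̄_A = 4817.5, P̄_B = 66.09.
ε = (ΔQ_A/Q̄_A)/(ΔP_B/P̄_B) = (1431/4817.5)/(-29.81/66.09) ≈ -0.659.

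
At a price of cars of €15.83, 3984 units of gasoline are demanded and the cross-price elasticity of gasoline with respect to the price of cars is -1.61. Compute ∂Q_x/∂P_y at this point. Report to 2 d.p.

-405.20

ε = (∂Q_x/∂P_y)·(P_y/Q_x) ⇒ ∂Q_x/∂P_y = ε·Q_x/P_y = -1.61 × 3984/15.83 ≈ -405.20.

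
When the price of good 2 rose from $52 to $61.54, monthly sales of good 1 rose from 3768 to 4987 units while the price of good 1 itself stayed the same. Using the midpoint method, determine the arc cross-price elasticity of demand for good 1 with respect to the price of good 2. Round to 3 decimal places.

ΔQ_1 = 4987 − 3768 = 1219; ΔP_2 = 61.54 − 52 = 9.54.
Midpoints: Q̄_1 = 4377.5, P̄_2 = 56.77.
ε = (ΔQ_1/Q̄_1)/(ΔP_2/P̄_2) = (1219/4377.5)/(9.54/56.77) ≈ 1.657.

1.657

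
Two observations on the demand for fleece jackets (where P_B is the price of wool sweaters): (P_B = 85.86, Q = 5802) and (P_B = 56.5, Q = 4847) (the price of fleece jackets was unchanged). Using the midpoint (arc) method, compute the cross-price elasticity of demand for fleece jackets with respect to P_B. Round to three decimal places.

0.435

ΔQ_A = 4847 − 5802 = -955; ΔP_B = 56.5 − 85.86 = -29.36.
Midpoints: Q̄_A = 5324.5, P̄_B = 71.18.
ε = (ΔQ_A/Q̄_A)/(ΔP_B/P̄_B) = (-955/5324.5)/(-29.36/71.18) ≈ 0.435.
ε > 0: fleece jackets and wool sweaters are substitutes.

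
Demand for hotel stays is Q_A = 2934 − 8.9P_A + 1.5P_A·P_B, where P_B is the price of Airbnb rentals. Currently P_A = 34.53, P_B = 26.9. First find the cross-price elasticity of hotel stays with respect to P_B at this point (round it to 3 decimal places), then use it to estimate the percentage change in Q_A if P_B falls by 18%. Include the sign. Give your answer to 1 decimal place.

At P_A = 34.53, P_B = 26.9: Q_A = 4019.968.
∂Q_A/∂P_B = 1.5P_A = 51.7950.
ε = (∂Q_A/∂P_B)(P_B/Q_A) = 51.7950 × 26.9/4019.968 ≈ 0.347.
%ΔQ_A ≈ ε × %ΔP_B = 0.347 × (-18%) = -6.2%.

-6.2%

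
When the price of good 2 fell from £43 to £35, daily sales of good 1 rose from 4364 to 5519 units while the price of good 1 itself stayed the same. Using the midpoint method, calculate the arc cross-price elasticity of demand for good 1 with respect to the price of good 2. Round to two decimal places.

ΔQ_1 = 5519 − 4364 = 1155; ΔP_2 = 35 − 43 = -8.
Midpoints: Q̄_1 = 4941.5, P̄_2 = 39.00.
ε = (ΔQ_1/Q̄_1)/(ΔP_2/P̄_2) = (1155/4941.5)/(-8/39.00) ≈ -1.14.

-1.14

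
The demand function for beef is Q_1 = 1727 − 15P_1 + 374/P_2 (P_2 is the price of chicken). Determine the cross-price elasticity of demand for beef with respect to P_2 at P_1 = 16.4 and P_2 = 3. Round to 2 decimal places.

At P_1 = 16.4 and P_2 = 3: Q_1 = 1605.667.
∂Q_1/∂P_2 = −374/P_2² = -41.5556.
ε = (∂Q_1/∂P_2)(P_2/Q_1) = -41.5556 × (3/1605.667) ≈ -0.08.
ε < 0: complements.

-0.08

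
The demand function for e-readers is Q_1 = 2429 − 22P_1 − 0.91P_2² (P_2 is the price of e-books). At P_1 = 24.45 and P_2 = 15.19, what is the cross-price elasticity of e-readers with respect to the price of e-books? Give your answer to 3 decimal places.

At P_1 = 24.45 and P_2 = 15.19: Q_1 = 1681.130.
∂Q_1/∂P_2 = -1.82P_2 = -1.82(15.19) = -27.6458.
ε = (∂Q_1/∂P_2)(P_2/Q_1) = -27.6458 × (15.19/1681.130) ≈ -0.250.
ε < 0: complements.

-0.250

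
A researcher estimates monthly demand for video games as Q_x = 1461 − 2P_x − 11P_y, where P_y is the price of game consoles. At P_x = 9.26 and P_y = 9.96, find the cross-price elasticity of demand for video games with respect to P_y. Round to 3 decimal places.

-0.082

At P_x = 9.26 and P_y = 9.96: Q_x = 1332.92.
∂Q_x/∂P_y = -11.
ε = (∂Q_x/∂P_y)(P_y/Q_x) = -11 × (9.96/1332.92) ≈ -0.082.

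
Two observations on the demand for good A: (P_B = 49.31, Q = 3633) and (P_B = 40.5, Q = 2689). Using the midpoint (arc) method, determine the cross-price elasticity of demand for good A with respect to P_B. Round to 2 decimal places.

ΔQ_A = 2689 − 3633 = -944; ΔP_B = 40.5 − 49.31 = -8.81.
Midpoints: Q̄_A = 3161.0, P̄_B = 44.91.
ε = (ΔQ_A/Q̄_A)/(ΔP_B/P̄_B) = (-944/3161.0)/(-8.81/44.91) ≈ 1.52.

1.52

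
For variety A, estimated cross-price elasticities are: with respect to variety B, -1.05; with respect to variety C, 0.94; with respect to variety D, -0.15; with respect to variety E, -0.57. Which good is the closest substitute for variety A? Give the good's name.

Substitutes have ε > 0. Among the positive values, 0.94 (variety C) is largest.

variety C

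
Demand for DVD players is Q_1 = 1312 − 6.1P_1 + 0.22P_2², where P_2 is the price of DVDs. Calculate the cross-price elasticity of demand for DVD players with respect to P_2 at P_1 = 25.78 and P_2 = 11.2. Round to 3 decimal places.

0.047

At P_1 = 25.78 and P_2 = 11.2: Q_1 = 1182.339.
∂Q_1/∂P_2 = 0.44P_2 = 0.44(11.2) = 4.9280.
ε = (∂Q_1/∂P_2)(P_2/Q_1) = 4.9280 × (11.2/1182.339) ≈ 0.047.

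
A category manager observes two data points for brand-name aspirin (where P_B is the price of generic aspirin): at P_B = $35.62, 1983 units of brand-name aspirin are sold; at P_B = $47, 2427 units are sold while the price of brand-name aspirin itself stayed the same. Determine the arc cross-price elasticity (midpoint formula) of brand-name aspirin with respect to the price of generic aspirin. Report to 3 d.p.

ΔQ_A = 2427 − 1983 = 444; ΔP_B = 47 − 35.62 = 11.38.
Midpoints: Q̄_A = 2205.0, P̄_B = 41.31.
ε = (ΔQ_A/Q̄_A)/(ΔP_B/P̄_B) = (444/2205.0)/(11.38/41.31) ≈ 0.731.
ε > 0: brand-name aspirin and generic aspirin are substitutes.

0.731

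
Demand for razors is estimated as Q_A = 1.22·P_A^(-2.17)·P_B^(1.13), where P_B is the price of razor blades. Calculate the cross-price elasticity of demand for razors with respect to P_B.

In a log-linear (constant-elasticity) demand function, the coefficient on the exponent of P_B is the cross-price elasticity.
ε = 1.13. Positive, so razors and razor blades are substitutes.

1.13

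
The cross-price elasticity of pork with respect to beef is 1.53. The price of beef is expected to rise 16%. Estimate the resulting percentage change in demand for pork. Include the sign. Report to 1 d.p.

24.5%

%ΔQ ≈ ε × %ΔP of beef = 1.53 × (16%) = 24.5%.
Demand for pork rises by about 24.5%.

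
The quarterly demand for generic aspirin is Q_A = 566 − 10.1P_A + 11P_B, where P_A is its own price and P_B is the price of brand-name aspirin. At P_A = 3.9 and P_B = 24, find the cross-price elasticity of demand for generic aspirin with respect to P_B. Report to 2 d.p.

0.33

At P_A = 3.9 and P_B = 24: Q_A = 790.61.
∂Q_A/∂P_B = 11.
ε = (∂Q_A/∂P_B)(P_B/Q_A) = 11 × (24/790.61) ≈ 0.33.
Since ε > 0, generic aspirin and brand-name aspirin are substitutes.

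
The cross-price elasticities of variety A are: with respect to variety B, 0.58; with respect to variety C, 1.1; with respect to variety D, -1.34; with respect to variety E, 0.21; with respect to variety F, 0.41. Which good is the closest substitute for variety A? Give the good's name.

variety C

Substitutes have ε > 0. Among the positive values, 1.1 (variety C) is largest.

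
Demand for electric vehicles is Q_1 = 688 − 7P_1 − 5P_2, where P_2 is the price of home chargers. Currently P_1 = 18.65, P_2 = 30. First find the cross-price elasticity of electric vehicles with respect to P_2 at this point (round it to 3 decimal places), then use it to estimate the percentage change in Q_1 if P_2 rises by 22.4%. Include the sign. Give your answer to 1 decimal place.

At P_1 = 18.65, P_2 = 30: Q_1 = 407.45.
∂Q_1/∂P_2 = -5.
ε = (∂Q_1/∂P_2)(P_2/Q_1) = -5.0000 × 30/407.45 ≈ -0.368.
%ΔQ_1 ≈ ε × %ΔP_2 = -0.368 × (22.4%) = -8.2%.

-8.2%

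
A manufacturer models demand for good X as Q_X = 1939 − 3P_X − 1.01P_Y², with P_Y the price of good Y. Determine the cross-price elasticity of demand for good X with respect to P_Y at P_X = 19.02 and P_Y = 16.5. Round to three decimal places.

-0.342

At P_X = 19.02 and P_Y = 16.5: Q_X = 1606.968.
∂Q_X/∂P_Y = -2.02P_Y = -2.02(16.5) = -33.3300.
ε = (∂Q_X/∂P_Y)(P_Y/Q_X) = -33.3300 × (16.5/1606.968) ≈ -0.342.
ε < 0: complements.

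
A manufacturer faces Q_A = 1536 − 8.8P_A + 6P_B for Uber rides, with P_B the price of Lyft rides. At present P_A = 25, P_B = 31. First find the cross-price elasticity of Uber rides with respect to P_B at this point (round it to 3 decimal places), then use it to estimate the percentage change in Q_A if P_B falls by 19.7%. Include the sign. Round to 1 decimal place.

-2.4%

At P_A = 25, P_B = 31: Q_A = 1502.
∂Q_A/∂P_B = 6.
ε = (∂Q_A/∂P_B)(P_B/Q_A) = 6.0000 × 31/1502 ≈ 0.124.
%ΔQ_A ≈ ε × %ΔP_B = 0.124 × (-19.7%) = -2.4%.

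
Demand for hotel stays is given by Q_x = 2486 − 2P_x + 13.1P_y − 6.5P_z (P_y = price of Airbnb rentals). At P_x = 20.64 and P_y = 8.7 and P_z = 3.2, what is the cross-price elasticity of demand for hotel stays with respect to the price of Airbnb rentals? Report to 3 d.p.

At P_x = 20.64 and P_y = 8.7 and P_z = 3.2: Q_x = 2537.89.
∂Q_x/∂P_y = 13.1.
ε = (∂Q_x/∂P_y)(P_y/Q_x) = 13.1 × (8.7/2537.89) ≈ 0.045.
Since ε > 0, hotel stays and Airbnb rentals are substitutes.

0.045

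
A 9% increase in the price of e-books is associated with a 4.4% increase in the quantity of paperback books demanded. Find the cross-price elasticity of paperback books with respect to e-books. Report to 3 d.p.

0.489

ε = (%ΔQ of paperback books) / (%ΔP of e-books) = (4.4%) / (9%) ≈ 0.489.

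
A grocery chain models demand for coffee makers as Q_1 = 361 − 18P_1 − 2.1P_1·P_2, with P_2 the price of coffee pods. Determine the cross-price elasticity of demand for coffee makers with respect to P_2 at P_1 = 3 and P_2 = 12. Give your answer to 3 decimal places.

At P_1 = 3 and P_2 = 12: Q_1 = 231.4.
∂Q_1/∂P_2 = -2.1P_1 = -2.1(3) = -6.3000.
ε = (∂Q_1/∂P_2)(P_2/Q_1) = -6.3000 × (12/231.4) ≈ -0.327.

-0.327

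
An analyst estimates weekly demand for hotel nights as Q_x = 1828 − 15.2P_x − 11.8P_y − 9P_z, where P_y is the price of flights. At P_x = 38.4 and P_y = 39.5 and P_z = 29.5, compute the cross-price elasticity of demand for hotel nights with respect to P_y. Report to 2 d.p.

At P_x = 38.4 and P_y = 39.5 and P_z = 29.5: Q_x = 512.72.
∂Q_x/∂P_y = -11.8.
ε = (∂Q_x/∂P_y)(P_y/Q_x) = -11.8 × (39.5/512.72) ≈ -0.91.
Since ε < 0, hotel nights and flights are complements.

-0.91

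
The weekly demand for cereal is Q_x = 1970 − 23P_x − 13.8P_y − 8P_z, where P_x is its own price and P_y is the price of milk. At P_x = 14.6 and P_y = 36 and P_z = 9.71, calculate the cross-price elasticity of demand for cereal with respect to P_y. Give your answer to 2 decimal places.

-0.47

At P_x = 14.6 and P_y = 36 and P_z = 9.71: Q_x = 1059.72.
∂Q_x/∂P_y = -13.8.
ε = (∂Q_x/∂P_y)(P_y/Q_x) = -13.8 × (36/1059.72) ≈ -0.47.
Since ε < 0, cereal and milk are complements.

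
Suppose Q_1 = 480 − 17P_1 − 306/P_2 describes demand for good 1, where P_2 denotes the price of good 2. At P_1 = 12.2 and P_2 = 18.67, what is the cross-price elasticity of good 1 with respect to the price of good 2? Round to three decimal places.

At P_1 = 12.2 and P_2 = 18.67: Q_1 = 256.210.
∂Q_1/∂P_2 = 306/P_2² = 0.8779.
ε = (∂Q_1/∂P_2)(P_2/Q_1) = 0.8779 × (18.67/256.210) ≈ 0.064.
ε > 0: substitutes.

0.064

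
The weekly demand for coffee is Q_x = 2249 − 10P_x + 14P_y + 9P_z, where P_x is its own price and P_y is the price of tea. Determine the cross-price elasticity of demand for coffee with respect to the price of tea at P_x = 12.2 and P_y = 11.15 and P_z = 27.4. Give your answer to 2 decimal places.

0.06

At P_x = 12.2 and P_y = 11.15 and P_z = 27.4: Q_x = 2529.7.
∂Q_x/∂P_y = 14.
ε = (∂Q_x/∂P_y)(P_y/Q_x) = 14 × (11.15/2529.7) ≈ 0.06.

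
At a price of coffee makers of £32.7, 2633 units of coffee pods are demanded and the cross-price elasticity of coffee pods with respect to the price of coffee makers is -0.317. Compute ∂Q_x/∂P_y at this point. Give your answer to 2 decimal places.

ε = (∂Q_x/∂P_y)·(P_y/Q_x) ⇒ ∂Q_x/∂P_y = ε·Q_x/P_y = -0.317 × 2633/32.7 ≈ -25.52.

-25.52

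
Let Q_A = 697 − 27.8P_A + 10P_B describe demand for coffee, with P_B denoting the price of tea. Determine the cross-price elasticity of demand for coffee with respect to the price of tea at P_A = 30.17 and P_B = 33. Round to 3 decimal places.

1.753

At P_A = 30.17 and P_B = 33: Q_A = 188.274.
∂Q_A/∂P_B = 10.
ε = (∂Q_A/∂P_B)(P_B/Q_A) = 10 × (33/188.274) ≈ 1.753.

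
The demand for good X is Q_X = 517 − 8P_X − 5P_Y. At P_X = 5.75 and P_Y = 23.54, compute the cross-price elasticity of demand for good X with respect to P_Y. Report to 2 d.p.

-0.33

At P_X = 5.75 and P_Y = 23.54: Q_X = 353.3.
∂Q_X/∂P_Y = -5.
ε = (∂Q_X/∂P_Y)(P_Y/Q_X) = -5 × (23.54/353.3) ≈ -0.33.
Since ε < 0, good X and good Y are complements.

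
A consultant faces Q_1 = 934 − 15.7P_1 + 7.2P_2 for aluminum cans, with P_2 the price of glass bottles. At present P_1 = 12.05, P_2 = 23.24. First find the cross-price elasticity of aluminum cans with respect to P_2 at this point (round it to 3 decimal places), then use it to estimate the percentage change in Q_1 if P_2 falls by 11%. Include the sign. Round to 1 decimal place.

At P_1 = 12.05, P_2 = 23.24: Q_1 = 912.143.
∂Q_1/∂P_2 = 7.2.
ε = (∂Q_1/∂P_2)(P_2/Q_1) = 7.2000 × 23.24/912.143 ≈ 0.183.
%ΔQ_1 ≈ ε × %ΔP_2 = 0.183 × (-11%) = -2.0%.

-2.0%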